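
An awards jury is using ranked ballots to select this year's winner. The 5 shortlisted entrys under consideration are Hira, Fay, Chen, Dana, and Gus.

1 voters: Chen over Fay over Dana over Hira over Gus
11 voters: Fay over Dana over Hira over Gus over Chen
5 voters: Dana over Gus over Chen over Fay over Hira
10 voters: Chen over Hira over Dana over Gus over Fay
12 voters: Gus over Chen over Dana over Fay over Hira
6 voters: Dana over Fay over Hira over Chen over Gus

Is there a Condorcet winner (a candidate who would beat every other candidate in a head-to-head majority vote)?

Head-to-head results (45 voters total):
Hira vs Fay: Fay wins 35–10.
Hira vs Chen: Chen wins 28–17.
Hira vs Dana: Dana wins 35–10.
Hira vs Gus: Hira wins 28–17.
Fay vs Chen: Chen wins 28–17.
Fay vs Dana: Dana wins 33–12.
Fay vs Gus: Gus wins 27–18.
Chen vs Dana: Chen wins 23–22.
Chen vs Gus: Gus wins 28–17.
Dana vs Gus: Dana wins 33–12.
No candidate beats all others: Hira beats Gus beats Fay beats Hira, a majority cycle.

No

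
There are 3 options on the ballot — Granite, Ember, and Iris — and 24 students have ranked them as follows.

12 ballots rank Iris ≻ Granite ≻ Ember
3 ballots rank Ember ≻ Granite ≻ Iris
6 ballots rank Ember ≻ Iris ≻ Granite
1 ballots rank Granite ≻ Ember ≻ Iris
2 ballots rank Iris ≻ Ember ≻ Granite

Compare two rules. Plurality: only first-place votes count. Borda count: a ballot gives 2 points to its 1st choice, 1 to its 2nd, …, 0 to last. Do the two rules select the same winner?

Yes

Plurality first-place counts: Granite 1, Ember 9, Iris 14 → Iris.
Borda totals: Granite 17, Ember 21, Iris 34 → Iris.
The two rules agree on Iris.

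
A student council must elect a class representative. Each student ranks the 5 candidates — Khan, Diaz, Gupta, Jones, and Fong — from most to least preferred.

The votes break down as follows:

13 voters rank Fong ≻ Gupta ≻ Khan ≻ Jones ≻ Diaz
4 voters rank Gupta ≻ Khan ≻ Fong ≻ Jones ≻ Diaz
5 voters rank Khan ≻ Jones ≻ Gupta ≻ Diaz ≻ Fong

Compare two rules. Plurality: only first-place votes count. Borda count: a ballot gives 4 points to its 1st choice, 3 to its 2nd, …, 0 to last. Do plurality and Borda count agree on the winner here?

Plurality first-place counts: Khan 5, Diaz 0, Gupta 4, Jones 0, Fong 13 → Fong.
Borda totals: Khan 58, Diaz 5, Gupta 65, Jones 32, Fong 60 → Gupta.
The two rules disagree: plurality picks Fong, Borda picks Gupta.

No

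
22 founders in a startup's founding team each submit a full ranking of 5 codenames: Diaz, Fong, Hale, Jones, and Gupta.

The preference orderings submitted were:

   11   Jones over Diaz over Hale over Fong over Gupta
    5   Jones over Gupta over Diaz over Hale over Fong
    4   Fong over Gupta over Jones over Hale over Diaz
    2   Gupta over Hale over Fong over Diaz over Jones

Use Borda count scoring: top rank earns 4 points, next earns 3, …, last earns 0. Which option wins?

Jones

Borda scores:
  Diaz: 11·3 + 5·2 + 4·0 + 2·1 = 45
  Fong: 11·1 + 5·0 + 4·4 + 2·2 = 31
  Hale: 11·2 + 5·1 + 4·1 + 2·3 = 37
  Jones: 11·4 + 5·4 + 4·2 + 2·0 = 72
  Gupta: 11·0 + 5·3 + 4·3 + 2·4 = 35
Jones has the highest total.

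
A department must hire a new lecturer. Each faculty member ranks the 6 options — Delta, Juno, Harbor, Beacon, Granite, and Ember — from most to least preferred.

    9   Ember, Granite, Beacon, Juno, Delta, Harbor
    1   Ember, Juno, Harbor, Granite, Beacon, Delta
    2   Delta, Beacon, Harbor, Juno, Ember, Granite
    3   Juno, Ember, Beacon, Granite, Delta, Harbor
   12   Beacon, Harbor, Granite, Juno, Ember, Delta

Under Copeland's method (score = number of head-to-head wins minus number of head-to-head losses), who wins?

Beacon

Pairwise results:
  Delta vs Juno: Juno wins 25–2.
  Delta vs Harbor: Delta wins 14–13.
  Delta vs Beacon: Beacon wins 25–2.
  Delta vs Granite: Granite wins 25–2.
  Delta vs Ember: Ember wins 25–2.
  Juno vs Harbor: Harbor wins 14–13.
  Juno vs Beacon: Beacon wins 23–4.
  Juno vs Granite: Granite wins 21–6.
  Juno vs Ember: Juno wins 17–10.
  Harbor vs Beacon: Beacon wins 26–1.
  Harbor vs Granite: Harbor wins 15–12.
  Harbor vs Ember: Harbor wins 14–13.
  Beacon vs Granite: Beacon wins 17–10.
  Beacon vs Ember: Beacon wins 14–13.
  Granite vs Ember: Ember wins 15–12.
Copeland scores (wins − losses):
  Delta: 1 − 4 = -3
  Juno: 2 − 3 = -1
  Harbor: 3 − 2 = 1
  Beacon: 5 − 0 = 5
  Granite: 2 − 3 = -1
  Ember: 2 − 3 = -1
Beacon has the best Copeland score.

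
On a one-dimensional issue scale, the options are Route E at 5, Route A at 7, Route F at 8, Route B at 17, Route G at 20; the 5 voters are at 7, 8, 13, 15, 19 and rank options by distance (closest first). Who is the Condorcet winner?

Route B

With single-peaked preferences on a line, the Condorcet winner is the candidate closest to the median voter.
The median voter (position 13) is closest to Route B at 17.
Check: Route B vs Route G — voters closer to Route B: 4 of 5.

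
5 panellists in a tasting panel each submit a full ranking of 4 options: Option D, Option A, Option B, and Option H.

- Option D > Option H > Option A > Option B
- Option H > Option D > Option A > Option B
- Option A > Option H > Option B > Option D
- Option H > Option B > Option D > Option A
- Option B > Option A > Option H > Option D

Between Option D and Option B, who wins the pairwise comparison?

Option B

Ballots ranking Option D above Option B: 2.
Ballots ranking Option B above Option D: 3.
Option B wins the head-to-head, 3–2.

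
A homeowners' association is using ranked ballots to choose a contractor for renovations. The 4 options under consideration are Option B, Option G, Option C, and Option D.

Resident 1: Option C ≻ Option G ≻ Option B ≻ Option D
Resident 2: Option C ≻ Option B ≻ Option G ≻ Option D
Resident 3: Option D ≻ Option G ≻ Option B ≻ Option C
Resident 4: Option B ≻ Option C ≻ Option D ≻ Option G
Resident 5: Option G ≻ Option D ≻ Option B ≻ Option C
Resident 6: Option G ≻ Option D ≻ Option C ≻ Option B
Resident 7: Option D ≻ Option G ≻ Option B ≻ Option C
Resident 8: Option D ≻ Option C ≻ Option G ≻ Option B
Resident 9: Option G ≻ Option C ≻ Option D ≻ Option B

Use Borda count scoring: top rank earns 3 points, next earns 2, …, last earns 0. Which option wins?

Option G

Borda scores:
  Option B: 1 + 2 + 1 + 3 + 1 + 0 + 1 + 0 + 0 = 9
  Option G: 2 + 1 + 2 + 0 + 3 + 3 + 2 + 1 + 3 = 17
  Option C: 3 + 3 + 0 + 2 + 0 + 1 + 0 + 2 + 2 = 13
  Option D: 0 + 0 + 3 + 1 + 2 + 2 + 3 + 3 + 1 = 15
Option G has the highest total.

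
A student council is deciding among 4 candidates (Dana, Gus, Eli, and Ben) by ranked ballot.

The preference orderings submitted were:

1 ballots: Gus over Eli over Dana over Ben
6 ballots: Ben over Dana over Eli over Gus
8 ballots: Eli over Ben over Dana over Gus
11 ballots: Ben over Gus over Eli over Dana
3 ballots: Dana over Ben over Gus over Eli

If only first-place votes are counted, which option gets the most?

Ben

First-place vote totals:
  Dana: 3
  Gus: 1
  Eli: 8
  Ben: 17
Ben has the most first-place votes.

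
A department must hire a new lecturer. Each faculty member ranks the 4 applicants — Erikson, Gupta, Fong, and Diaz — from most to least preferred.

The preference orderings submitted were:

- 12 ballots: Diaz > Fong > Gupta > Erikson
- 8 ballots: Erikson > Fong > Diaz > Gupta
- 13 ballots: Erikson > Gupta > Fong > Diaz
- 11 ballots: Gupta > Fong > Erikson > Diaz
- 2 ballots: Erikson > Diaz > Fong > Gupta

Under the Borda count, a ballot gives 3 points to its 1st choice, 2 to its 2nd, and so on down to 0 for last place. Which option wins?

Erikson

Borda scores:
  Erikson: 12·0 + 8·3 + 13·3 + 11·1 + 2·3 = 80
  Gupta: 12·1 + 8·0 + 13·2 + 11·3 + 2·0 = 71
  Fong: 12·2 + 8·2 + 13·1 + 11·2 + 2·1 = 77
  Diaz: 12·3 + 8·1 + 13·0 + 11·0 + 2·2 = 48
Erikson has the highest total.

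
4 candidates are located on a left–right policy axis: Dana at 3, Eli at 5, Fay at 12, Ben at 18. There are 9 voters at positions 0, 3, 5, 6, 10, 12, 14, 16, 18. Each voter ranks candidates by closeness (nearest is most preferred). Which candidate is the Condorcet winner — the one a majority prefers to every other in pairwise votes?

With single-peaked preferences on a line, the Condorcet winner is the candidate closest to the median voter.
The median voter (position 10) is closest to Fay at 12.
Check: Fay vs Eli — voters closer to Fay: 5 of 9.

Fay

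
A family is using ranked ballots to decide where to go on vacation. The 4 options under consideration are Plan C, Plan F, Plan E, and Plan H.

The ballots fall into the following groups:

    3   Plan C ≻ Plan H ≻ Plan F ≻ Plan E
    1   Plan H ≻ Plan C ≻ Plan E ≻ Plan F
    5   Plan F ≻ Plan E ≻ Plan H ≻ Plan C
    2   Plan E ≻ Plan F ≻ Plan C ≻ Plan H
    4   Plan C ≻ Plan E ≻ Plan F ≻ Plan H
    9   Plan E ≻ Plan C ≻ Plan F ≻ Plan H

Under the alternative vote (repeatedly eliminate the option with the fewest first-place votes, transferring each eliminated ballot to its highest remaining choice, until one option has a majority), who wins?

Round 1: Plan E 11, Plan C 7, Plan F 5, Plan H 1. Plan H has the fewest and is eliminated.
Round 2: Plan E 11, Plan C 8, Plan F 5. Plan F has the fewest and is eliminated.
Round 3: Plan E 16, Plan C 8. Plan E has a majority.

Plan E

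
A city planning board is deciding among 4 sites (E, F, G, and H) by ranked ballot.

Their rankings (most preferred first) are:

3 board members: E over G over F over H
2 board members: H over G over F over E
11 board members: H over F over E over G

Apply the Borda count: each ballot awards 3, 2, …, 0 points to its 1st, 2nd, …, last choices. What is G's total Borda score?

10

Borda scores:
  E: 3·3 + 2·0 + 11·1 = 20
  F: 3·1 + 2·1 + 11·2 = 27
  G: 3·2 + 2·2 + 11·0 = 10
  H: 3·0 + 2·3 + 11·3 = 39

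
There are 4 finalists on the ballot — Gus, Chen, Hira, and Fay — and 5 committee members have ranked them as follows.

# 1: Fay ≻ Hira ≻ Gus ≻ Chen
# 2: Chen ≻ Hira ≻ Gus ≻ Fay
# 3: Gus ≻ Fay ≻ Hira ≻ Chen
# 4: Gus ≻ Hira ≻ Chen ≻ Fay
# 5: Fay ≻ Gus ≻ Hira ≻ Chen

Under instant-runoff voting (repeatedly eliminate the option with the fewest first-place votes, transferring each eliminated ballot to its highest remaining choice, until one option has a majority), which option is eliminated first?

Round 1: Gus 2, Fay 2, Chen 1, Hira 0. Hira has the fewest and is eliminated.
Round 2: Gus 2, Fay 2, Chen 1. Chen has the fewest and is eliminated.
Round 3: Gus 3, Fay 2. Gus has a majority.

Hira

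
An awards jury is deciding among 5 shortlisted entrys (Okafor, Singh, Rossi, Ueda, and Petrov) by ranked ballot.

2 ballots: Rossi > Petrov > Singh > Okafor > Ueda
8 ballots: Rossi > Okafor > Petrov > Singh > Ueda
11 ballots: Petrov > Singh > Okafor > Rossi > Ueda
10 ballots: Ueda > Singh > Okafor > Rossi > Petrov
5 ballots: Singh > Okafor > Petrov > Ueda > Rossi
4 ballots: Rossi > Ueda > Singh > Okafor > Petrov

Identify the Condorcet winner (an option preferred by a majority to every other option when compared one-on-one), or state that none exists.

No Condorcet winner

Head-to-head results (40 voters total):
Okafor vs Singh: Singh wins 32–8.
Okafor vs Rossi: Okafor wins 26–14.
Okafor vs Ueda: Okafor wins 26–14.
Okafor vs Petrov: Okafor wins 27–13.
Singh vs Rossi: Singh wins 26–14.
Singh vs Ueda: Singh wins 26–14.
Singh vs Petrov: Petrov wins 21–19.
Rossi vs Ueda: Rossi wins 25–15.
Rossi vs Petrov: Rossi wins 24–16.
Ueda vs Petrov: Petrov wins 26–14.
No candidate beats all others: Okafor beats Petrov beats Singh beats Okafor, a majority cycle.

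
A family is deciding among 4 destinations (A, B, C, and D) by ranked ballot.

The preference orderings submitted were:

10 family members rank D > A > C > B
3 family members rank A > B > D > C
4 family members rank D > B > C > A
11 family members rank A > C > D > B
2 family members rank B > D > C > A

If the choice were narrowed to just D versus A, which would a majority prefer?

D

Ballots ranking D above A: 10+4+2 = 16.
Ballots ranking A above D: 3+11 = 14.
D wins the head-to-head, 16–14.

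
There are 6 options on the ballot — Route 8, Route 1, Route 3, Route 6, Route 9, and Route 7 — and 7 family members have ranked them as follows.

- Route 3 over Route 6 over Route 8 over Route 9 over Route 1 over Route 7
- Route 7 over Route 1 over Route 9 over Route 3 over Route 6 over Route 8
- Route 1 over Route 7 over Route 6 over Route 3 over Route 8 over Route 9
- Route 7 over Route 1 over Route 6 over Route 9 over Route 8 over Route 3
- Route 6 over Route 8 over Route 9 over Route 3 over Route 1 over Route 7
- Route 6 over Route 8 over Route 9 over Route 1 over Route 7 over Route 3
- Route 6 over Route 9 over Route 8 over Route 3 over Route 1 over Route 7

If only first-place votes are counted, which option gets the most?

First-place vote totals:
  Route 8: 0
  Route 1: 1
  Route 3: 1
  Route 6: 3
  Route 9: 0
  Route 7: 2
Route 6 has the most first-place votes.

Route 6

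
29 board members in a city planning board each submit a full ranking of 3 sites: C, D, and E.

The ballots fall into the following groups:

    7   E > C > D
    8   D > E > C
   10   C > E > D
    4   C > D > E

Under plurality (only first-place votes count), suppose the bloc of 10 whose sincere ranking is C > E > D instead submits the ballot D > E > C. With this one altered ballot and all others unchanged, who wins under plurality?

First-place totals with the altered ballot: C 4, D 18, E 7.
The switch changes the winner from C to D.

D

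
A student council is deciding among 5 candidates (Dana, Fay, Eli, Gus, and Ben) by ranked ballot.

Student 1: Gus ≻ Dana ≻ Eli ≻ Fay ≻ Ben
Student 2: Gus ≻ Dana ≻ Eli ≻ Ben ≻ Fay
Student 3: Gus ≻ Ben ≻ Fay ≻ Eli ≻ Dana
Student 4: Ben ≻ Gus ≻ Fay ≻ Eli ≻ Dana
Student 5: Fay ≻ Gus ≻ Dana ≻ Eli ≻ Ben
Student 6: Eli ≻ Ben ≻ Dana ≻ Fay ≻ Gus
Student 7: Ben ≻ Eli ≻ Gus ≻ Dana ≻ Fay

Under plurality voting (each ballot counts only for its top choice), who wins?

First-place vote totals:
  Dana: 0
  Fay: 1
  Eli: 1
  Gus: 3
  Ben: 2
Gus has the most first-place votes.

Gus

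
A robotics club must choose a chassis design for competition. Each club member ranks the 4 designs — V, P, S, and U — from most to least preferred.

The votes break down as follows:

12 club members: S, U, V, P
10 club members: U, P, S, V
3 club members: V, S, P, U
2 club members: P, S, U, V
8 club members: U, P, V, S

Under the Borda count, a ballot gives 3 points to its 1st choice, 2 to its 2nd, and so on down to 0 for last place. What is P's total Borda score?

Borda scores:
  V: 12·1 + 10·0 + 3·3 + 2·0 + 8·1 = 29
  P: 12·0 + 10·2 + 3·1 + 2·3 + 8·2 = 45
  S: 12·3 + 10·1 + 3·2 + 2·2 + 8·0 = 56
  U: 12·2 + 10·3 + 3·0 + 2·1 + 8·3 = 80

45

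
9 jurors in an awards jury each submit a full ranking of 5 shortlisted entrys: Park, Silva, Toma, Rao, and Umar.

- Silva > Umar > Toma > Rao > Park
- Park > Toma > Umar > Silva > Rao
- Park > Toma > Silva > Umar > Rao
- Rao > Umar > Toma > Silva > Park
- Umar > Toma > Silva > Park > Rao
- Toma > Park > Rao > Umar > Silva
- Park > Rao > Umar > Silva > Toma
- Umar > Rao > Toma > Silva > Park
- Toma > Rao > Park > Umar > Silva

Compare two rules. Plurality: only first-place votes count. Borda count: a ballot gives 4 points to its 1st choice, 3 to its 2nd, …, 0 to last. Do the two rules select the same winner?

No

Plurality first-place counts: Park 3, Silva 1, Toma 2, Rao 1, Umar 2 → Park.
Borda totals: Park 18, Silva 12, Toma 23, Rao 16, Umar 21 → Toma.
The two rules disagree: plurality picks Park, Borda picks Toma.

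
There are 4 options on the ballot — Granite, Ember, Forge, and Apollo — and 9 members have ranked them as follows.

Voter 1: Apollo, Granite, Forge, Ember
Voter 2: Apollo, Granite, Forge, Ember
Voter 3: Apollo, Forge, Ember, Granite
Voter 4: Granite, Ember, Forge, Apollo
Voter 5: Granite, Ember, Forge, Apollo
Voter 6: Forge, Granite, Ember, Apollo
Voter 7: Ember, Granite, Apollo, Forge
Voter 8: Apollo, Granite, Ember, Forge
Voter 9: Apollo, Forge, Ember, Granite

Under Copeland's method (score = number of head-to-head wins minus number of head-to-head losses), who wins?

Apollo

Pairwise results:
  Granite vs Ember: Granite wins 6–3.
  Granite vs Forge: Granite wins 6–3.
  Granite vs Apollo: Apollo wins 5–4.
  Ember vs Forge: Forge wins 5–4.
  Ember vs Apollo: Apollo wins 5–4.
  Forge vs Apollo: Apollo wins 6–3.
Copeland scores (wins − losses):
  Granite: 2 − 1 = 1
  Ember: 0 − 3 = -3
  Forge: 1 − 2 = -1
  Apollo: 3 − 0 = 3
Apollo has the best Copeland score.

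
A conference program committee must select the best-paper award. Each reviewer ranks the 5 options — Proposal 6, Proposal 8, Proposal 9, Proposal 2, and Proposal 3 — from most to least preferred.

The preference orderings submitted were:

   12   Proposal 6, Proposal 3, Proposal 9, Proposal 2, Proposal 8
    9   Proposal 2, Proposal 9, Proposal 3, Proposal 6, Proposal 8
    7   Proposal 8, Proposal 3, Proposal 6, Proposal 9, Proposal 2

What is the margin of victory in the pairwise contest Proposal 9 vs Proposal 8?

14

Ballots ranking Proposal 9 above Proposal 8: 12+9 = 21.
Ballots ranking Proposal 8 above Proposal 9: 7.
Proposal 9 wins 21–7, a margin of 14.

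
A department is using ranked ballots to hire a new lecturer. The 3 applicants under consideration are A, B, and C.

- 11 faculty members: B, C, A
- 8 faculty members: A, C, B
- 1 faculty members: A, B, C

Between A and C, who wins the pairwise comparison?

Ballots ranking A above C: 8+1 = 9.
Ballots ranking C above A: 11.
C wins the head-to-head, 11–9.

C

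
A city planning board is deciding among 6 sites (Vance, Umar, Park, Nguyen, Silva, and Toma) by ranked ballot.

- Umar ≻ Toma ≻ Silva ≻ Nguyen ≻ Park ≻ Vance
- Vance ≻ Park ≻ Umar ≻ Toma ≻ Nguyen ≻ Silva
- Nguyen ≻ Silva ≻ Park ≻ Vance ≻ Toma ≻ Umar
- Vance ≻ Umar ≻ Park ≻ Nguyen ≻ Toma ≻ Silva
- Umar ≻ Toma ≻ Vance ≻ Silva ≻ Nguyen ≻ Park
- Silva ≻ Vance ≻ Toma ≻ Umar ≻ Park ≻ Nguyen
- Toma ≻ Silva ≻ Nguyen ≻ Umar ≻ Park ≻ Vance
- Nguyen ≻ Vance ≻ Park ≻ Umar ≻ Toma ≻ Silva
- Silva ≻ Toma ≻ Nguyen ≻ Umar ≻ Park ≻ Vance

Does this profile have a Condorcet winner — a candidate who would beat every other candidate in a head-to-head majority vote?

No

Head-to-head results (9 voters total):
Vance vs Umar: Vance wins 5–4.
Vance vs Park: Vance wins 5–4.
Vance vs Nguyen: Nguyen wins 5–4.
Vance vs Silva: Silva wins 5–4.
Vance vs Toma: Vance wins 5–4.
Umar vs Park: Umar wins 6–3.
Umar vs Nguyen: Umar wins 5–4.
Umar vs Silva: Umar wins 5–4.
Umar vs Toma: Umar wins 5–4.
Park vs Nguyen: Nguyen wins 6–3.
Park vs Silva: Silva wins 6–3.
Park vs Toma: Toma wins 5–4.
Nguyen vs Silva: Silva wins 5–4.
Nguyen vs Toma: Toma wins 6–3.
Silva vs Toma: Toma wins 6–3.
No candidate beats all others: Vance beats Umar beats Nguyen beats Vance, a majority cycle.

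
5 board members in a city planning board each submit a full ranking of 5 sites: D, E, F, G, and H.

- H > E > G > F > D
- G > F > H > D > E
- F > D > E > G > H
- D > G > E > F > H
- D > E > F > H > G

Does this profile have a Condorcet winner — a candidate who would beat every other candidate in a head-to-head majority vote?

Head-to-head results (5 voters total):
D vs E: D wins 4–1.
D vs F: F wins 3–2.
D vs G: D wins 3–2.
D vs H: D wins 3–2.
E vs F: E wins 3–2.
E vs G: E wins 3–2.
E vs H: E wins 3–2.
F vs G: G wins 3–2.
F vs H: F wins 4–1.
G vs H: G wins 3–2.
No candidate beats all others: D beats E beats F beats D, a majority cycle.

No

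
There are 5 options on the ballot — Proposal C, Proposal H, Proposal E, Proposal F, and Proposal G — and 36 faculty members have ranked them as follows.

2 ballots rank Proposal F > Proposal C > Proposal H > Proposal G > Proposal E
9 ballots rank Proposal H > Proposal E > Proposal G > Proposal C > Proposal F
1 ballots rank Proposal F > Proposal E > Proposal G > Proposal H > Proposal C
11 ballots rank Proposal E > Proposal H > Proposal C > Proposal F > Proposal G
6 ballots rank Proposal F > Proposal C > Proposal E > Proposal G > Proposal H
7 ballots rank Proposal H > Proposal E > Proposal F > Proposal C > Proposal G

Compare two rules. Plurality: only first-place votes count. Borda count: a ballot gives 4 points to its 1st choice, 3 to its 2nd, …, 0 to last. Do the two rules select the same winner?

Plurality first-place counts: Proposal C 0, Proposal H 16, Proposal E 11, Proposal F 9, Proposal G 0 → Proposal H.
Borda totals: Proposal C 62, Proposal H 102, Proposal E 107, Proposal F 61, Proposal G 28 → Proposal E.
The two rules disagree: plurality picks Proposal H, Borda picks Proposal E.

No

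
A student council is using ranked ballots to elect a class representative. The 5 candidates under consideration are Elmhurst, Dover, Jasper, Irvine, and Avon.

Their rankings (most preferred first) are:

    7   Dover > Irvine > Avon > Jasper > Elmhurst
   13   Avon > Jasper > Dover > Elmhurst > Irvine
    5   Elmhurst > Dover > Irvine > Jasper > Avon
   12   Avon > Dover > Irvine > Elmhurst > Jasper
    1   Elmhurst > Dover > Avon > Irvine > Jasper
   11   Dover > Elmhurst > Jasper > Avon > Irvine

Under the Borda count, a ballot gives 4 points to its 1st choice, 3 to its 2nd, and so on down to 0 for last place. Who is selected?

Borda scores:
  Elmhurst: 7·0 + 13·1 + 5·4 + 12·1 + 4 + 11·3 = 82
  Dover: 7·4 + 13·2 + 5·3 + 12·3 + 3 + 11·4 = 152
  Jasper: 7·1 + 13·3 + 5·1 + 12·0 + 0 + 11·2 = 73
  Irvine: 7·3 + 13·0 + 5·2 + 12·2 + 1 + 11·0 = 56
  Avon: 7·2 + 13·4 + 5·0 + 12·4 + 2 + 11·1 = 127
Dover has the highest total.

Dover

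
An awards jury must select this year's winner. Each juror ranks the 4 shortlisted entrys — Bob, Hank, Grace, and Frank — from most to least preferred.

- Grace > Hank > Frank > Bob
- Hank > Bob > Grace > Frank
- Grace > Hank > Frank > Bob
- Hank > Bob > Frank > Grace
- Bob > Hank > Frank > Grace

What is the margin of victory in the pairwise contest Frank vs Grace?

1

Ballots ranking Frank above Grace: 2.
Ballots ranking Grace above Frank: 3.
Grace wins 3–2, a margin of 1.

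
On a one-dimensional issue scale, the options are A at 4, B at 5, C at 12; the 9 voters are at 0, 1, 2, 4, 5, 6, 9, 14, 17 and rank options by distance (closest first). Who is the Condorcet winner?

With single-peaked preferences on a line, the Condorcet winner is the candidate closest to the median voter.
The median voter (position 5) is closest to B at 5.
Check: B vs A — voters closer to B: 5 of 9.

B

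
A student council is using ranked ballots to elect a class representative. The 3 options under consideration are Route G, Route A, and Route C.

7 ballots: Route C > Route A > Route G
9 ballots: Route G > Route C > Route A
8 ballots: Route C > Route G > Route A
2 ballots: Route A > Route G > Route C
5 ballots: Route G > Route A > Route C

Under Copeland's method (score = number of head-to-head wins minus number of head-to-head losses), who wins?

Pairwise results:
  Route G vs Route A: Route G wins 22–9.
  Route G vs Route C: Route G wins 16–15.
  Route A vs Route C: Route C wins 24–7.
Copeland scores (wins − losses):
  Route G: 2 − 0 = 2
  Route A: 0 − 2 = -2
  Route C: 1 − 1 = 0
Route G has the best Copeland score.

Route G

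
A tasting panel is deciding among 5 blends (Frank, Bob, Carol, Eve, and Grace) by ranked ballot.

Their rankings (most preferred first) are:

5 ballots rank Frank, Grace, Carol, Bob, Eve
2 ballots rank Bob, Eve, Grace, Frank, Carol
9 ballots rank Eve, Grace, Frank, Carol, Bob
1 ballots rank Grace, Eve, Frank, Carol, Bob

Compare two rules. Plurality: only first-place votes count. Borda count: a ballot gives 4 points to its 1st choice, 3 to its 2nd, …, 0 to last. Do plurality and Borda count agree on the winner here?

Plurality first-place counts: Frank 5, Bob 2, Carol 0, Eve 9, Grace 1 → Eve.
Borda totals: Frank 42, Bob 13, Carol 20, Eve 45, Grace 50 → Grace.
The two rules disagree: plurality picks Eve, Borda picks Grace.

No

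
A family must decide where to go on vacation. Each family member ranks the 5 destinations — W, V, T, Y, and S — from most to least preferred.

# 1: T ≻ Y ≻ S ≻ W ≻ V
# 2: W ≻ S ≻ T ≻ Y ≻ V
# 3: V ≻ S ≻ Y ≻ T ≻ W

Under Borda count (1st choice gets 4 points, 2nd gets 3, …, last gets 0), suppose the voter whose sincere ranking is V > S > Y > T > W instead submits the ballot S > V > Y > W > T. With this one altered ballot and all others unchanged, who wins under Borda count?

Borda totals with the altered ballot: W 6, V 3, T 6, Y 6, S 9.
The winner is unchanged: still S.

S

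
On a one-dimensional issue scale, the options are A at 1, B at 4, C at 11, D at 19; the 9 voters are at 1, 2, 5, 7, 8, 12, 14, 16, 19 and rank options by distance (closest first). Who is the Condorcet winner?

C

With single-peaked preferences on a line, the Condorcet winner is the candidate closest to the median voter.
The median voter (position 8) is closest to C at 11.
Check: C vs B — voters closer to C: 5 of 9.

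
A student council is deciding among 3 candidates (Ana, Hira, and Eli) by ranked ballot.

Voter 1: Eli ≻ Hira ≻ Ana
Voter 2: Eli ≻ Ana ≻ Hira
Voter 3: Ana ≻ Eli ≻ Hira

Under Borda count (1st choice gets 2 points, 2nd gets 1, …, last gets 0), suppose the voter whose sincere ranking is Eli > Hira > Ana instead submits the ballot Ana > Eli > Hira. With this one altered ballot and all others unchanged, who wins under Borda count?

Ana

Borda totals with the altered ballot: Ana 5, Hira 0, Eli 4.
The switch changes the winner from Eli to Ana.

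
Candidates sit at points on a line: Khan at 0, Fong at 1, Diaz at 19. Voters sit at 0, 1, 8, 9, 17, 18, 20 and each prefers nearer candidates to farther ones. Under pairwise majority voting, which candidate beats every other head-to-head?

Fong

With single-peaked preferences on a line, the Condorcet winner is the candidate closest to the median voter.
The median voter (position 9) is closest to Fong at 1.
Check: Fong vs Khan — voters closer to Fong: 6 of 7.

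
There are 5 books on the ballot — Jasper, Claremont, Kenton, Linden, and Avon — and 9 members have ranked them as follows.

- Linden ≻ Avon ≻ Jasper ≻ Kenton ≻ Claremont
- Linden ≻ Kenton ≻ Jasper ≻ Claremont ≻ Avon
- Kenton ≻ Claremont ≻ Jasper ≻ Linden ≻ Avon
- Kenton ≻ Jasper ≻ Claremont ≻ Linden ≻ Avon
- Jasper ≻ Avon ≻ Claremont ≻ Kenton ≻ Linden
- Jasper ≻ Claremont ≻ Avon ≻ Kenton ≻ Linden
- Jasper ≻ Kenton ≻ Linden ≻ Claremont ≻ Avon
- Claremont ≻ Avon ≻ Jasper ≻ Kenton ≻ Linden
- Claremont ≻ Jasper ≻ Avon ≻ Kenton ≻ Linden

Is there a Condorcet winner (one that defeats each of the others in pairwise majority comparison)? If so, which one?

Head-to-head results (9 voters total):
Jasper vs Claremont: Jasper wins 6–3.
Jasper vs Kenton: Jasper wins 6–3.
Jasper vs Linden: Jasper wins 7–2.
Jasper vs Avon: Jasper wins 7–2.
Claremont vs Kenton: Kenton wins 5–4.
Claremont vs Linden: Claremont wins 6–3.
Claremont vs Avon: Claremont wins 7–2.
Kenton vs Linden: Kenton wins 7–2.
Kenton vs Avon: Avon wins 5–4.
Linden vs Avon: Linden wins 5–4.
Jasper beats each rival — Claremont (6–3), Kenton (6–3), Linden (7–2), Avon (7–2) — so Jasper is the Condorcet winner.

Jasper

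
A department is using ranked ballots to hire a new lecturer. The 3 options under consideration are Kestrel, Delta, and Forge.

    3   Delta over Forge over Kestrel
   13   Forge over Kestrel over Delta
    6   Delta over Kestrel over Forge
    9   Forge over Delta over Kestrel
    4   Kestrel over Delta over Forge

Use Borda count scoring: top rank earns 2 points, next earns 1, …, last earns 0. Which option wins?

Borda scores:
  Kestrel: 3·0 + 13·1 + 6·1 + 9·0 + 4·2 = 27
  Delta: 3·2 + 13·0 + 6·2 + 9·1 + 4·1 = 31
  Forge: 3·1 + 13·2 + 6·0 + 9·2 + 4·0 = 47
Forge has the highest total.

Forge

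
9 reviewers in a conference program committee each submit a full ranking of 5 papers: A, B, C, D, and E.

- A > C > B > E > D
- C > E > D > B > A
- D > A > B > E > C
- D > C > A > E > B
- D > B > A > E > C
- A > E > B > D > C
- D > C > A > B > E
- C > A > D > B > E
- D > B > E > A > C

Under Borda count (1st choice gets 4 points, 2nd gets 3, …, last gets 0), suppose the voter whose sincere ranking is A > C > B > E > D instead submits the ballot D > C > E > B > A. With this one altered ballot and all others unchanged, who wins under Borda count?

D

Borda totals with the altered ballot: A 17, B 14, C 17, D 29, E 13.
The winner is unchanged: still D.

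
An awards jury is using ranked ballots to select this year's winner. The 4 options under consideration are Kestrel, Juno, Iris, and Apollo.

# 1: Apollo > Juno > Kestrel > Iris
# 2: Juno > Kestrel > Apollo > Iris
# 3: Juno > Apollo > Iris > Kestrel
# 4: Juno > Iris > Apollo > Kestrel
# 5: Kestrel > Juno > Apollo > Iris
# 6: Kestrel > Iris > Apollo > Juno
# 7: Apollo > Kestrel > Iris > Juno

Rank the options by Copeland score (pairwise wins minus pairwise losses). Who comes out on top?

Pairwise results:
  Kestrel vs Juno: Juno wins 4–3.
  Kestrel vs Iris: Kestrel wins 5–2.
  Kestrel vs Apollo: Apollo wins 4–3.
  Juno vs Iris: Juno wins 5–2.
  Juno vs Apollo: Juno wins 4–3.
  Iris vs Apollo: Apollo wins 5–2.
Copeland scores (wins − losses):
  Kestrel: 1 − 2 = -1
  Juno: 3 − 0 = 3
  Iris: 0 − 3 = -3
  Apollo: 2 − 1 = 1
Juno has the best Copeland score.

Juno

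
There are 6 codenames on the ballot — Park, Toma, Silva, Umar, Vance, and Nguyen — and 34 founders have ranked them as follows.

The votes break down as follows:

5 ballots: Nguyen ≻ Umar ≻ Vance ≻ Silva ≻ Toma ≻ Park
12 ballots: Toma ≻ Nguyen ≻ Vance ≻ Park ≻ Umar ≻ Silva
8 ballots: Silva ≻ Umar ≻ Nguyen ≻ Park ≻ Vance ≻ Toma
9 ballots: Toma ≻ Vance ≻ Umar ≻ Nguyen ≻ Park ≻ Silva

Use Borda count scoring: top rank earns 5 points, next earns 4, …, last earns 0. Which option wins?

Borda scores:
  Park: 5·0 + 12·2 + 8·2 + 9·1 = 49
  Toma: 5·1 + 12·5 + 8·0 + 9·5 = 110
  Silva: 5·2 + 12·0 + 8·5 + 9·0 = 50
  Umar: 5·4 + 12·1 + 8·4 + 9·3 = 91
  Vance: 5·3 + 12·3 + 8·1 + 9·4 = 95
  Nguyen: 5·5 + 12·4 + 8·3 + 9·2 = 115
Nguyen has the highest total.

Nguyen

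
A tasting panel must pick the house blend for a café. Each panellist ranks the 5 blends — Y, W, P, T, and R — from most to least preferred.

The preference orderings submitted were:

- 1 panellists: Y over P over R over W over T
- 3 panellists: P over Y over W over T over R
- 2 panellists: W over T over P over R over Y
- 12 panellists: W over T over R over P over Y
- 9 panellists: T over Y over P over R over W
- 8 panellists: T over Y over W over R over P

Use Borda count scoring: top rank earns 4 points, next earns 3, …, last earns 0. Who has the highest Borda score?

T

Borda scores:
  Y: 4 + 3·3 + 2·0 + 12·0 + 9·3 + 8·3 = 64
  W: 1 + 3·2 + 2·4 + 12·4 + 9·0 + 8·2 = 79
  P: 3 + 3·4 + 2·2 + 12·1 + 9·2 + 8·0 = 49
  T: 0 + 3·1 + 2·3 + 12·3 + 9·4 + 8·4 = 113
  R: 2 + 3·0 + 2·1 + 12·2 + 9·1 + 8·1 = 45
T has the highest total.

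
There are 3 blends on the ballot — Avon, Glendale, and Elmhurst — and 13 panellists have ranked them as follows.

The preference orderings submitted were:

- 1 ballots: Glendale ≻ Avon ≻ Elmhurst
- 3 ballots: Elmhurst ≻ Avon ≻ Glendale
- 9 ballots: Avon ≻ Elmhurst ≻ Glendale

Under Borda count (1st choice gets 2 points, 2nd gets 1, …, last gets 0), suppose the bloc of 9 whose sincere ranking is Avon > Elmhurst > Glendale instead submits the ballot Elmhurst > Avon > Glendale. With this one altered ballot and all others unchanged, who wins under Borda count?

Elmhurst

Borda totals with the altered ballot: Avon 13, Glendale 2, Elmhurst 24.
The switch changes the winner from Avon to Elmhurst.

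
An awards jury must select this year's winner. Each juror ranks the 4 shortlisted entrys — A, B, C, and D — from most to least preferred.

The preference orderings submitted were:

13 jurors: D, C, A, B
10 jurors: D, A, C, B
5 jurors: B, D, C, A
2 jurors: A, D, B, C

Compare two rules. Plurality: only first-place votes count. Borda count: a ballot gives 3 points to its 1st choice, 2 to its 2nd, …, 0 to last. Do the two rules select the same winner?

Plurality first-place counts: A 2, B 5, C 0, D 23 → D.
Borda totals: A 39, B 17, C 41, D 83 → D.
The two rules agree on D.

Yes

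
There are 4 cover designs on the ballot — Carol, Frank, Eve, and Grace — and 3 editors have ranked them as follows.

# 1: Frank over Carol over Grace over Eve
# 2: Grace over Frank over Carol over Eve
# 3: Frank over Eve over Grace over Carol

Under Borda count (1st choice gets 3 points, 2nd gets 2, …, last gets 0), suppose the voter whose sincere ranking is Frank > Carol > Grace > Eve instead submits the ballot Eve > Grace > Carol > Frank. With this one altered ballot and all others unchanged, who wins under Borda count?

Grace

Borda totals with the altered ballot: Carol 2, Frank 5, Eve 5, Grace 6.
The switch changes the winner from Frank to Grace.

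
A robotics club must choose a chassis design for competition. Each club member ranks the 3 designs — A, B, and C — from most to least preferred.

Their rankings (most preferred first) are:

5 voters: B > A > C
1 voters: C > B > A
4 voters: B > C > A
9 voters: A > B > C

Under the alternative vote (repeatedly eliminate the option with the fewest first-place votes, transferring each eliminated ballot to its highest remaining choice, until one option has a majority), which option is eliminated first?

C

Round 1: A 9, B 9, C 1. C has the fewest and is eliminated.
Round 2: B 10, A 9. B has a majority.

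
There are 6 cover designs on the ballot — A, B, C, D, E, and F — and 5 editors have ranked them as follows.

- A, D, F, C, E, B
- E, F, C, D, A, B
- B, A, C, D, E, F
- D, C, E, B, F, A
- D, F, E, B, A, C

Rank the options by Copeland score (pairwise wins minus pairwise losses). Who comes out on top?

Pairwise results:
  A vs B: B wins 3–2.
  A vs C: A wins 3–2.
  A vs D: D wins 3–2.
  A vs E: E wins 3–2.
  A vs F: F wins 3–2.
  B vs C: C wins 3–2.
  B vs D: D wins 4–1.
  B vs E: E wins 4–1.
  B vs F: F wins 3–2.
  C vs D: D wins 3–2.
  C vs E: C wins 3–2.
  C vs F: F wins 3–2.
  D vs E: D wins 4–1.
  D vs F: D wins 4–1.
  E vs F: E wins 3–2.
Copeland scores (wins − losses):
  A: 1 − 4 = -3
  B: 1 − 4 = -3
  C: 2 − 3 = -1
  D: 5 − 0 = 5
  E: 3 − 2 = 1
  F: 3 − 2 = 1
D has the best Copeland score.

D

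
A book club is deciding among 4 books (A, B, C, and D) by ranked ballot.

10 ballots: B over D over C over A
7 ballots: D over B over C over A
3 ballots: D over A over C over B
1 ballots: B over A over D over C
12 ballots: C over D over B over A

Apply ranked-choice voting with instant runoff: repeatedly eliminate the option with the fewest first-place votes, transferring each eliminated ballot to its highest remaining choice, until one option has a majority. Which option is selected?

Round 1: C 12, B 11, D 10, A 0. A has the fewest and is eliminated.
Round 2: C 12, B 11, D 10. D has the fewest and is eliminated.
Round 3: B 18, C 15. B has a majority.

B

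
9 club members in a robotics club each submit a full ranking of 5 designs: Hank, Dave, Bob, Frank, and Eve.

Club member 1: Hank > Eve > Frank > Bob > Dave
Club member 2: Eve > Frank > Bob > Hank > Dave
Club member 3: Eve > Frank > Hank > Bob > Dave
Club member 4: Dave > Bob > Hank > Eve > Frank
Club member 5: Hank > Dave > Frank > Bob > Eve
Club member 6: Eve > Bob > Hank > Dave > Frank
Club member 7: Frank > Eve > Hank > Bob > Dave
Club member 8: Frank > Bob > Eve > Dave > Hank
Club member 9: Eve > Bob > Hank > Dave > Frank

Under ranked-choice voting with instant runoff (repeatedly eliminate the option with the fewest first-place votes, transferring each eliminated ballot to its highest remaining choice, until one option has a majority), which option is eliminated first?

Bob

Round 1: Eve 4, Hank 2, Frank 2, Dave 1, Bob 0. Bob has the fewest and is eliminated.
Round 2: Eve 4, Hank 2, Frank 2, Dave 1. Dave has the fewest and is eliminated.
Round 3: Eve 4, Hank 3, Frank 2. Frank has the fewest and is eliminated.
Round 4: Eve 6, Hank 3. Eve has a majority.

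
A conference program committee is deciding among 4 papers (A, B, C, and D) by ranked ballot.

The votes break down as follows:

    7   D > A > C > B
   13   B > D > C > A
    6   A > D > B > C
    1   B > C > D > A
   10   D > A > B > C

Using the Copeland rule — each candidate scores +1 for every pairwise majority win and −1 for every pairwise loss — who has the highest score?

Pairwise results:
  A vs B: A wins 23–14.
  A vs C: A wins 23–14.
  A vs D: D wins 31–6.
  B vs C: B wins 30–7.
  B vs D: D wins 23–14.
  C vs D: D wins 36–1.
Copeland scores (wins − losses):
  A: 2 − 1 = 1
  B: 1 − 2 = -1
  C: 0 − 3 = -3
  D: 3 − 0 = 3
D has the best Copeland score.

D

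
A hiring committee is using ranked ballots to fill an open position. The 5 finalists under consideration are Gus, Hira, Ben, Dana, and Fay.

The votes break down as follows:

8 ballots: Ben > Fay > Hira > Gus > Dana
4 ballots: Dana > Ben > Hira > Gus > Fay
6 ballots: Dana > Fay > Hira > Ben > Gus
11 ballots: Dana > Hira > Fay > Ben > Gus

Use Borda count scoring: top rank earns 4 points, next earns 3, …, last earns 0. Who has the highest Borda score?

Borda scores:
  Gus: 8·1 + 4·1 + 6·0 + 11·0 = 12
  Hira: 8·2 + 4·2 + 6·2 + 11·3 = 69
  Ben: 8·4 + 4·3 + 6·1 + 11·1 = 61
  Dana: 8·0 + 4·4 + 6·4 + 11·4 = 84
  Fay: 8·3 + 4·0 + 6·3 + 11·2 = 64
Dana has the highest total.

Dana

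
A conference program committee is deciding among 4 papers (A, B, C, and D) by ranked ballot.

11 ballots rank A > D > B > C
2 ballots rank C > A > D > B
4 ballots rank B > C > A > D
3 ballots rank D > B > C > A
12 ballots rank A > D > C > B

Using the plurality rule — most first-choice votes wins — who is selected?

A

First-place vote totals:
  A: 23
  B: 4
  C: 2
  D: 3
A has the most first-place votes.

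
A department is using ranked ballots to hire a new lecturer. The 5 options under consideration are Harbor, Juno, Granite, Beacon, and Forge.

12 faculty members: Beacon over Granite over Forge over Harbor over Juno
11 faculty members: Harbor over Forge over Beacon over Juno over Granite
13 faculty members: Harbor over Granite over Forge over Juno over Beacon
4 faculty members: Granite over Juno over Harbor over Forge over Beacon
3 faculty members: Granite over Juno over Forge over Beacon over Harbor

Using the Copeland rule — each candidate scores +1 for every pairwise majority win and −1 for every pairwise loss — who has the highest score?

Pairwise results:
  Harbor vs Juno: Harbor wins 36–7.
  Harbor vs Granite: Harbor wins 24–19.
  Harbor vs Beacon: Harbor wins 28–15.
  Harbor vs Forge: Harbor wins 28–15.
  Juno vs Granite: Granite wins 32–11.
  Juno vs Beacon: Beacon wins 23–20.
  Juno vs Forge: Forge wins 36–7.
  Granite vs Beacon: Beacon wins 23–20.
  Granite vs Forge: Granite wins 32–11.
  Beacon vs Forge: Forge wins 31–12.
Copeland scores (wins − losses):
  Harbor: 4 − 0 = 4
  Juno: 0 − 4 = -4
  Granite: 2 − 2 = 0
  Beacon: 2 − 2 = 0
  Forge: 2 − 2 = 0
Harbor has the best Copeland score.

Harbor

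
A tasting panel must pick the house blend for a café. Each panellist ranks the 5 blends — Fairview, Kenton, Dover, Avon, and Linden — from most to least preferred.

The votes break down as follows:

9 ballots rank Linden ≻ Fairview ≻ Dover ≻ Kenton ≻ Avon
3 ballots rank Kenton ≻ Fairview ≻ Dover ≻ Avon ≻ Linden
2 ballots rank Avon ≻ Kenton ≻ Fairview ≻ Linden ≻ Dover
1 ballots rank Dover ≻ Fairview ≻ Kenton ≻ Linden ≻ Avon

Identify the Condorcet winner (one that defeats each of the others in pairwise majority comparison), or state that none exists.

Head-to-head results (15 voters total):
Fairview vs Kenton: Fairview wins 10–5.
Fairview vs Dover: Fairview wins 14–1.
Fairview vs Avon: Fairview wins 13–2.
Fairview vs Linden: Linden wins 9–6.
Kenton vs Dover: Dover wins 10–5.
Kenton vs Avon: Kenton wins 13–2.
Kenton vs Linden: Linden wins 9–6.
Dover vs Avon: Dover wins 13–2.
Dover vs Linden: Linden wins 11–4.
Avon vs Linden: Linden wins 10–5.
Linden beats each rival — Fairview (9–6), Kenton (9–6), Dover (11–4), Avon (10–5) — so Linden is the Condorcet winner.

Linden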